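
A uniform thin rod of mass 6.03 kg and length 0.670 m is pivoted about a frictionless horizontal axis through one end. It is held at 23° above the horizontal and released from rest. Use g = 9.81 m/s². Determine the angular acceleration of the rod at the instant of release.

About the pivot, I = (1/3)ML² = (1/3)(6.03)(0.670)² = 0.9023 kg·m².
The weight acts at the center, a distance L/2 = 0.3350 m from the pivot; τ = Mg(L/2) cos 23° = 18.24 N·m.
α = τ/I = 18.24/0.9023 = 20.22 rad/s².

α ≈ 20.2 rad/s²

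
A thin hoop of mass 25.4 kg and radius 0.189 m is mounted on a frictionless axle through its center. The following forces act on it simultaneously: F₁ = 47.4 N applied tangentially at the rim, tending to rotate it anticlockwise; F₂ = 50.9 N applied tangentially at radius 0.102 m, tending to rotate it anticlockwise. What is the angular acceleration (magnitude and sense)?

α ≈ 15.6 rad/s², anticlockwise

I = MR² = (25.4)(0.189)² = 0.9073 kg·m².
Taking anticlockwise as positive: τ₁ = +(47.4)(0.189) = +8.959 N·m; τ₂ = +(50.9)(0.102) = +5.192 N·m.
Net torque τ = 14.15 N·m.
α = τ/I = 14.15/0.9073 = 15.60 rad/s².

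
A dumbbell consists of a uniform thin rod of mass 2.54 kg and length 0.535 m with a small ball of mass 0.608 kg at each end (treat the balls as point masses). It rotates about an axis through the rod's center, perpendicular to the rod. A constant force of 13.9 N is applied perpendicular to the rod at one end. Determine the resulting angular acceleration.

α ≈ 25.2 rad/s²

I_rod = (1/12)ML² = (1/12)(2.54)(0.535)² = 0.06058 kg·m².
I_balls = 2·m·(L/2)² = 2(0.608)(0.2675)² = 0.08701 kg·m².
Total I = 0.1476 kg·m².
τ = F·(L/2) = (13.9)(0.268) = 3.718 N·m.
α = τ/I = 3.718/0.1476 = 25.19 rad/s².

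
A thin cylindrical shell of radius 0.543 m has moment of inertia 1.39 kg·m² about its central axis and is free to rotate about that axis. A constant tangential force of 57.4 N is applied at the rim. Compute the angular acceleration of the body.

τ = F R = (57.4)(0.543) = 31.17 N·m.
Newton's second law for rotation, τ = Iα, gives α = τ/I = 31.17/1.390 = 22.42 rad/s².

α ≈ 22.4 rad/s²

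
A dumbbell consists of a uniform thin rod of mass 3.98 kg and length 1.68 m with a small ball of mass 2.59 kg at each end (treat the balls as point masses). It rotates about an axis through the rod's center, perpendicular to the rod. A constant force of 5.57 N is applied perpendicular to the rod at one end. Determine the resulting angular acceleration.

I_rod = (1/12)ML² = (1/12)(3.98)(1.68)² = 0.9361 kg·m².
I_balls = 2·m·(L/2)² = 2(2.59)(0.8400)² = 3.655 kg·m².
Total I = 4.591 kg·m².
τ = F·(L/2) = (5.57)(0.840) = 4.679 N·m.
α = τ/I = 4.679/4.591 = 1.019 rad/s².

α ≈ 1.02 rad/s²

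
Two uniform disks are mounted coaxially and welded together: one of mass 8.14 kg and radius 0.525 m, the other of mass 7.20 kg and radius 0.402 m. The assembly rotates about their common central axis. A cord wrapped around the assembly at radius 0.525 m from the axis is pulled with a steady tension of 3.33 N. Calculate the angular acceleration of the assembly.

α ≈ 1.03 rad/s²

I = ½M₁R₁² + ½M₂R₂² = ½(8.14)(0.525)² + ½(7.20)(0.402)² = 1.704 kg·m².
τ = F r = (3.33)(0.525) = 1.748 N·m.
α = τ/I = 1.748/1.704 = 1.026 rad/s².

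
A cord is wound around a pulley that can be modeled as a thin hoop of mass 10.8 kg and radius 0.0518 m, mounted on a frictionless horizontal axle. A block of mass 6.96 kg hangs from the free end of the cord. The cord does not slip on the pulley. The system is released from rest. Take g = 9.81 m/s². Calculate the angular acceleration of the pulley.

I = MR² = (10.8)(0.0518)² = 0.02898 kg·m².
Block: mg − T = ma. Pulley: TR = Iα. No-slip: a = αR, so T = (I/R²)a = 10.80·a.
Then mg = (m + 10.80)a, so a = (6.96)(9.81)/(6.96 + 10.80) = 3.844 m/s².
α = a/R = 3.844/0.0518 = 74.22 rad/s².

α ≈ 74.2 rad/s²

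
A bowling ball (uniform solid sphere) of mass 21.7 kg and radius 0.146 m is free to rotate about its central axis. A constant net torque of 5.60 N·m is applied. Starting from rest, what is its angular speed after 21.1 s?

I = (2/5)MR² = (2/5)(21.7)(0.146)² = 0.1850 kg·m².
α = τ/I = 5.60/0.1850 = 30.27 rad/s².
ω = ω₀ + αt = 0 + (30.27)(21.1) = 638.6 rad/s.

ω ≈ 639 rad/s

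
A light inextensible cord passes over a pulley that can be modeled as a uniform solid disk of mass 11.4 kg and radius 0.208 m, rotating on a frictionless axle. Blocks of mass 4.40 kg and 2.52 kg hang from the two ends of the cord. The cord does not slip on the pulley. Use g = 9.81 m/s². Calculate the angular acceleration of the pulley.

α ≈ 7.03 rad/s²

I = ½MR² = (1/2)(11.4)(0.208)² = 0.2466 kg·m².
Heavier block: m₁g − T₁ = m₁a. Lighter block: T₂ − m₂g = m₂a.
Pulley: (T₁ − T₂)R = Iα = I(a/R), so T₁ − T₂ = (I/R²)a = (1/2)M_p a = 5.700·a.
Adding the three: (m₁ − m₂)g = (m₁ + m₂ + 5.700)a, so a = (4.40 − 2.52)(9.81)/(4.40 + 2.52 + 5.700) = 1.461 m/s².
α = a/R = 1.461/0.208 = 7.026 rad/s².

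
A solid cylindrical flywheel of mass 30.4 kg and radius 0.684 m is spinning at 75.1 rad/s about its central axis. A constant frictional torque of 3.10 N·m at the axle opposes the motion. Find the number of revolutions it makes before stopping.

≈ 1030 revolutions

I = ½MR² = (1/2)(30.4)(0.684)² = 7.111 kg·m².
The net torque has magnitude 3.10 N·m, opposing ω.
|α| = τ/I = 3.100/7.111 = 0.4359 rad/s² (deceleration).
ω² = ω₀² − 2|α|θ with ω = 0 ⇒ θ = ω₀²/(2|α|) = 6469 rad = 1030 rev.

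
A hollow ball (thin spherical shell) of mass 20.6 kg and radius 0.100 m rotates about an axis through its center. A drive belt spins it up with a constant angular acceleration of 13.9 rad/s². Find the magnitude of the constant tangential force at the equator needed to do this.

F ≈ 19.1 N

I = (2/3)MR² = (2/3)(20.6)(0.100)² = 0.1373 kg·m².
The required torque is τ = Iα = (0.1373)(13.90) = 1.909 N·m.
A tangential force at the equator gives τ = FR, so F = τ/R = 1.909/0.100 = 19.09 N.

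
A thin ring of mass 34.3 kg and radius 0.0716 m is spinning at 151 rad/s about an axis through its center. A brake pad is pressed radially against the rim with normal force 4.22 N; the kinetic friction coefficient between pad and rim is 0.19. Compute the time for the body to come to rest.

I = MR² = (34.3)(0.0716)² = 0.1758 kg·m².
Friction force f = μN = (0.19)(4.22) = 0.8018 N at the rim; torque magnitude τ = fR = 0.05741 N·m, opposing ω.
|α| = τ/I = 0.05741/0.1758 = 0.3265 rad/s² (deceleration).
0 = ω₀ − |α|t ⇒ t = ω₀/|α| = 151/0.3265 = 462.5 s.

t ≈ 463 s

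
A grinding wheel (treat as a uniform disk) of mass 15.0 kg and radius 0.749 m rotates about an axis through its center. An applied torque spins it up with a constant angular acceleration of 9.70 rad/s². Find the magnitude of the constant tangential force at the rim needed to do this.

F ≈ 54.5 N

I = ½MR² = (1/2)(15.0)(0.749)² = 4.208 kg·m².
The required torque is τ = Iα = (4.208)(9.700) = 40.81 N·m.
A tangential force at the rim gives τ = FR, so F = τ/R = 40.81/0.749 = 54.49 N.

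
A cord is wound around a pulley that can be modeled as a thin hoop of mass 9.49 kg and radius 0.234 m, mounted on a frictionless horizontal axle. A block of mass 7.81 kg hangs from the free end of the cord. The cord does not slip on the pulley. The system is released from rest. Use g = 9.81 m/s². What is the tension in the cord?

I = MR² = (9.49)(0.234)² = 0.5196 kg·m².
Block: mg − T = ma. Pulley: TR = Iα. No-slip: a = αR, so T = (I/R²)a = 9.490·a.
Then mg = (m + 9.490)a, so a = (7.81)(9.81)/(7.81 + 9.490) = 4.429 m/s².
T = 9.490·a = 42.03 N.

T ≈ 42.0 N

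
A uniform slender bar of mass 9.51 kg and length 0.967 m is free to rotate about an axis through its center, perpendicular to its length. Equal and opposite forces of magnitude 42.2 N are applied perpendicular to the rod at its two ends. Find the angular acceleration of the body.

α ≈ 55.1 rad/s²

I = (1/12)ML² = (1/12)(9.51)(0.967)² = 0.7411 kg·m².
The couple gives τ = F·(L/2) + F·(L/2) = F L = (42.2)(0.967) = 40.81 N·m.
Newton's second law for rotation, τ = Iα, gives α = τ/I = 40.81/0.7411 = 55.07 rad/s².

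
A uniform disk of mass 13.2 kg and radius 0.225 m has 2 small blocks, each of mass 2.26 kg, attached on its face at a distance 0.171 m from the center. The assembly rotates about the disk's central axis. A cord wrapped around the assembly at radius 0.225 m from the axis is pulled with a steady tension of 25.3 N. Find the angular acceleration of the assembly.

α ≈ 12.2 rad/s²

I_disk = ½MR² = ½(13.2)(0.225)² = 0.3341 kg·m².
I_blocks = 2·m·r² = 2(2.26)(0.171)² = 0.1322 kg·m².
Total I = 0.4663 kg·m².
τ = F r = (25.3)(0.225) = 5.692 N·m.
α = τ/I = 5.692/0.4663 = 12.21 rad/s².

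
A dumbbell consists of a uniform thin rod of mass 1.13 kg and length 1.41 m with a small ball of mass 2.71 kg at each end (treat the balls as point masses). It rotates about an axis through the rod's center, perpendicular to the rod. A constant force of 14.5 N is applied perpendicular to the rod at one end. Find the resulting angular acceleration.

α ≈ 3.55 rad/s²

I_rod = (1/12)ML² = (1/12)(1.13)(1.41)² = 0.1872 kg·m².
I_balls = 2·m·(L/2)² = 2(2.71)(0.7050)² = 2.694 kg·m².
Total I = 2.881 kg·m².
τ = F·(L/2) = (14.5)(0.705) = 10.22 N·m.
α = τ/I = 10.22/2.881 = 3.548 rad/s².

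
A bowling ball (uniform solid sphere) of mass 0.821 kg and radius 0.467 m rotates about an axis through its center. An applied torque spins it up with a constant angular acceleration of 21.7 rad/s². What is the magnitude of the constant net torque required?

I = (2/5)MR² = (2/5)(0.821)(0.467)² = 0.07162 kg·m².
τ = Iα = (0.07162)(21.70) = 1.554 N·m.

τ ≈ 1.55 N·m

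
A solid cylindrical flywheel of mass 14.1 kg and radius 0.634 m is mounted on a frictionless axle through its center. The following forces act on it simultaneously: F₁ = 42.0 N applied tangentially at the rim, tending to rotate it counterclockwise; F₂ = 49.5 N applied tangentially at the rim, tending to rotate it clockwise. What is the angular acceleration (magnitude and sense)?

I = ½MR² = (1/2)(14.1)(0.634)² = 2.834 kg·m².
Taking counterclockwise as positive: τ₁ = +(42.0)(0.634) = +26.63 N·m; τ₂ = −(49.5)(0.634) = −31.38 N·m.
Net torque τ = -4.755 N·m.
α = τ/I = -4.755/2.834 = -1.678 rad/s².

α ≈ 1.68 rad/s², clockwise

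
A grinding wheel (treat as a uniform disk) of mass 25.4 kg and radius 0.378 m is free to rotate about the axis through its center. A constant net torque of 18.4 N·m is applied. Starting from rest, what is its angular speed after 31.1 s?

I = ½MR² = (1/2)(25.4)(0.378)² = 1.815 kg·m².
α = τ/I = 18.4/1.815 = 10.14 rad/s².
ω = ω₀ + αt = 0 + (10.14)(31.1) = 315.3 rad/s.

ω ≈ 315 rad/s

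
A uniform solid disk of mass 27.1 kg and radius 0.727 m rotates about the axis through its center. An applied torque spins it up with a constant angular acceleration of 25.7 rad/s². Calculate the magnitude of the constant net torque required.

τ ≈ 184 N·m

I = ½MR² = (1/2)(27.1)(0.727)² = 7.162 kg·m².
τ = Iα = (7.162)(25.70) = 184.1 N·m.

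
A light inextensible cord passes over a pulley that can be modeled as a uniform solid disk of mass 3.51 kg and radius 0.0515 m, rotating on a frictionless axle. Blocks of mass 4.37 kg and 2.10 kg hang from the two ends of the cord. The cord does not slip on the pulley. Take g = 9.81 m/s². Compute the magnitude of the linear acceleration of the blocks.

a ≈ 2.71 m/s²

I = ½MR² = (1/2)(3.51)(0.0515)² = 0.004655 kg·m².
Heavier block: m₁g − T₁ = m₁a. Lighter block: T₂ − m₂g = m₂a.
Pulley: (T₁ − T₂)R = Iα = I(a/R), so T₁ − T₂ = (I/R²)a = (1/2)M_p a = 1.755·a.
Adding the three: (m₁ − m₂)g = (m₁ + m₂ + 1.755)a, so a = (4.37 − 2.10)(9.81)/(4.37 + 2.10 + 1.755) = 2.707 m/s².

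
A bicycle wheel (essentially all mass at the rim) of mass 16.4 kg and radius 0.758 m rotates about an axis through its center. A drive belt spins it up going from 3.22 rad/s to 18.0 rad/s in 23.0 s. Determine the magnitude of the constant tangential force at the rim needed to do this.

I = MR² = (16.4)(0.758)² = 9.423 kg·m².
α = Δω/Δt = (18.0 − 3.22)/23.0 = 0.6426 rad/s².
The required torque is τ = Iα = (9.423)(0.6426) = 6.055 N·m.
A tangential force at the rim gives τ = FR, so F = τ/R = 6.055/0.758 = 7.988 N.

F ≈ 7.99 N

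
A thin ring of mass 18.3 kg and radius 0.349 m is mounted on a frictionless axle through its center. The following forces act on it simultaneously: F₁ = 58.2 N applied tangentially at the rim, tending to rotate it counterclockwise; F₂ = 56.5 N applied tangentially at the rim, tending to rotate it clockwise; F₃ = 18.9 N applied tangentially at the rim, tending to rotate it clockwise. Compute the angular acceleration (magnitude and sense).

I = MR² = (18.3)(0.349)² = 2.229 kg·m².
Taking counterclockwise as positive: τ₁ = +(58.2)(0.349) = +20.31 N·m; τ₂ = −(56.5)(0.349) = −19.72 N·m; τ₃ = −(18.9)(0.349) = −6.596 N·m.
Net torque τ = -6.003 N·m.
α = τ/I = -6.003/2.229 = -2.693 rad/s².

α ≈ 2.69 rad/s², clockwise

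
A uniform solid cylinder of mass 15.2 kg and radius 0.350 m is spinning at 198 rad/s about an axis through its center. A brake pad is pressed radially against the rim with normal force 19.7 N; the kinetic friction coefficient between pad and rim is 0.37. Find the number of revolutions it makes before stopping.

I = ½MR² = (1/2)(15.2)(0.350)² = 0.9310 kg·m².
Friction force f = μN = (0.37)(19.7) = 7.289 N at the rim; torque magnitude τ = fR = 2.551 N·m, opposing ω.
|α| = τ/I = 2.551/0.9310 = 2.740 rad/s² (deceleration).
ω² = ω₀² − 2|α|θ with ω = 0 ⇒ θ = ω₀²/(2|α|) = 7153 rad = 1139 rev.

≈ 1140 revolutions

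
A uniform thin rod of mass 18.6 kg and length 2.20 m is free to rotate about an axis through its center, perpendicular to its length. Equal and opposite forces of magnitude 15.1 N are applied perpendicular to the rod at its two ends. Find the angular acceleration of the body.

I = (1/12)ML² = (1/12)(18.6)(2.20)² = 7.502 kg·m².
The couple gives τ = F·(L/2) + F·(L/2) = F L = (15.1)(2.20) = 33.22 N·m.
From τ = Iα: α = 33.22/7.502 = 4.428 rad/s².

α ≈ 4.43 rad/s²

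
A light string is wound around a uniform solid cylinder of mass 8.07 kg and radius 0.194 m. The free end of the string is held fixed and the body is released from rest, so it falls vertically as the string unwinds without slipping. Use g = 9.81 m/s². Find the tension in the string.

T ≈ 26.4 N

Translation: Mg − T = Ma. Rotation about the center: TR = Iα with I = ½MR².
With a = αR: T = (I/R²)a = (1/2)M a, so Mg = (1 + 0.5000)Ma.
a = g/(1 + 0.5000) = 9.81/1.500 = 6.540 m/s².
T = 0.5000·M·a = (0.5000)(8.07)(6.540) = 26.39 N.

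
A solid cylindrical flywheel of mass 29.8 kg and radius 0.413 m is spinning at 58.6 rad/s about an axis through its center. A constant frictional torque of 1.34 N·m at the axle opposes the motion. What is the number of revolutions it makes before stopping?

≈ 518 revolutions

I = ½MR² = (1/2)(29.8)(0.413)² = 2.541 kg·m².
The net torque has magnitude 1.34 N·m, opposing ω.
|α| = τ/I = 1.340/2.541 = 0.5273 rad/s² (deceleration).
ω² = ω₀² − 2|α|θ with ω = 0 ⇒ θ = ω₀²/(2|α|) = 3256 rad = 518.3 rev.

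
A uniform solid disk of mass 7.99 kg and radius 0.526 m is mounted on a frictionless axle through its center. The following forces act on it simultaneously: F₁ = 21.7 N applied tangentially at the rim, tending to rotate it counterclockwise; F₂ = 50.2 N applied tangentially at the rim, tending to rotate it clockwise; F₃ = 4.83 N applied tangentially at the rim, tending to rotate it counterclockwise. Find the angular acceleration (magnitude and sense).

I = ½MR² = (1/2)(7.99)(0.526)² = 1.105 kg·m².
Taking counterclockwise as positive: τ₁ = +(21.7)(0.526) = +11.41 N·m; τ₂ = −(50.2)(0.526) = −26.41 N·m; τ₃ = +(4.83)(0.526) = +2.541 N·m.
Net torque τ = -12.45 N·m.
α = τ/I = -12.45/1.105 = -11.26 rad/s².

α ≈ 11.3 rad/s², clockwise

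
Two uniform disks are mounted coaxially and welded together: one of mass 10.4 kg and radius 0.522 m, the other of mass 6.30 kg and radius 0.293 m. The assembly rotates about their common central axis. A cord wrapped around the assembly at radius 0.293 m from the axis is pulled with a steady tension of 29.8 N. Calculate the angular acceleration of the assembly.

α ≈ 5.17 rad/s²

I = ½M₁R₁² + ½M₂R₂² = ½(10.4)(0.522)² + ½(6.30)(0.293)² = 1.687 kg·m².
τ = F r = (29.8)(0.293) = 8.731 N·m.
α = τ/I = 8.731/1.687 = 5.175 rad/s².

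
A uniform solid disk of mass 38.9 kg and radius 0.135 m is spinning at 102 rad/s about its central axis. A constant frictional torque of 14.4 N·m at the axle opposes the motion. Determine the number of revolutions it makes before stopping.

≈ 20.4 revolutions

I = ½MR² = (1/2)(38.9)(0.135)² = 0.3545 kg·m².
The net torque has magnitude 14.4 N·m, opposing ω.
|α| = τ/I = 14.40/0.3545 = 40.62 rad/s² (deceleration).
ω² = ω₀² − 2|α|θ with ω = 0 ⇒ θ = ω₀²/(2|α|) = 128.1 rad = 20.38 rev.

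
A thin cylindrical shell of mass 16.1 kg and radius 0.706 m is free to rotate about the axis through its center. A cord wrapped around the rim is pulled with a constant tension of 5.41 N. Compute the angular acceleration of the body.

α ≈ 0.476 rad/s²

I = MR² = (16.1)(0.706)² = 8.025 kg·m².
τ = F R = (5.41)(0.706) = 3.819 N·m.
Newton's second law for rotation, τ = Iα, gives α = τ/I = 3.819/8.025 = 0.4760 rad/s².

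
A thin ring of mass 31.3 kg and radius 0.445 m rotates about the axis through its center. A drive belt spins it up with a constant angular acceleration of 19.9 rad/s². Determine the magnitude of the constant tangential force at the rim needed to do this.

I = MR² = (31.3)(0.445)² = 6.198 kg·m².
The required torque is τ = Iα = (6.198)(19.90) = 123.3 N·m.
A tangential force at the rim gives τ = FR, so F = τ/R = 123.3/0.445 = 277.2 N.

F ≈ 277 N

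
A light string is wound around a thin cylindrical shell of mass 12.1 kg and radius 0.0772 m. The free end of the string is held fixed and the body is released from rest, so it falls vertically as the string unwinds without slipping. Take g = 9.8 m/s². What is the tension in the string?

Translation: Mg − T = Ma. Rotation about the center: TR = Iα with I = MR².
With a = αR: T = (I/R²)a = M a, so Mg = (1 + 1.000)Ma.
a = g/(1 + 1.000) = 9.8/2.000 = 4.900 m/s².
T = 1.000·M·a = (1.000)(12.1)(4.900) = 59.29 N.

T ≈ 59.3 N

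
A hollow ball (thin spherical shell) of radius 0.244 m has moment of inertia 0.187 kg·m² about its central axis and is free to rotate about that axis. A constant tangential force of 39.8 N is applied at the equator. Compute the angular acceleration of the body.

τ = F R = (39.8)(0.244) = 9.711 N·m.
From τ = Iα: α = 9.711/0.1870 = 51.93 rad/s².

α ≈ 51.9 rad/s²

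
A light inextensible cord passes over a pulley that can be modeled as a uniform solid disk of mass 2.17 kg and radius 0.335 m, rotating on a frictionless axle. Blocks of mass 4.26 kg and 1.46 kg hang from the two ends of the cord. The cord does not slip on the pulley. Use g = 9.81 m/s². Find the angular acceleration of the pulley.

α ≈ 12.0 rad/s²

I = ½MR² = (1/2)(2.17)(0.335)² = 0.1218 kg·m².
Heavier block: m₁g − T₁ = m₁a. Lighter block: T₂ − m₂g = m₂a.
Pulley: (T₁ − T₂)R = Iα = I(a/R), so T₁ − T₂ = (I/R²)a = (1/2)M_p a = 1.085·a.
Adding the three: (m₁ − m₂)g = (m₁ + m₂ + 1.085)a, so a = (4.26 − 1.46)(9.81)/(4.26 + 1.46 + 1.085) = 4.036 m/s².
α = a/R = 4.036/0.335 = 12.05 rad/s².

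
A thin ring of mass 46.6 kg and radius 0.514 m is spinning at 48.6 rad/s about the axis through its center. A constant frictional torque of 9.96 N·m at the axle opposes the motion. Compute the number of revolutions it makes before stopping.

I = MR² = (46.6)(0.514)² = 12.31 kg·m².
The net torque has magnitude 9.96 N·m, opposing ω.
|α| = τ/I = 9.960/12.31 = 0.8090 rad/s² (deceleration).
ω² = ω₀² − 2|α|θ with ω = 0 ⇒ θ = ω₀²/(2|α|) = 1460 rad = 232.3 rev.

≈ 232 revolutions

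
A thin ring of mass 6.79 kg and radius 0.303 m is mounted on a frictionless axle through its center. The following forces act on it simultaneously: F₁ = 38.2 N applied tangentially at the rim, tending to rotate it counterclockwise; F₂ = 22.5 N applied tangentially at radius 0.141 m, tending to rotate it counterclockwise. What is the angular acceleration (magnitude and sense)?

α ≈ 23.7 rad/s², counterclockwise

I = MR² = (6.79)(0.303)² = 0.6234 kg·m².
Taking counterclockwise as positive: τ₁ = +(38.2)(0.303) = +11.57 N·m; τ₂ = +(22.5)(0.141) = +3.172 N·m.
Net torque τ = 14.75 N·m.
α = τ/I = 14.75/0.6234 = 23.66 rad/s².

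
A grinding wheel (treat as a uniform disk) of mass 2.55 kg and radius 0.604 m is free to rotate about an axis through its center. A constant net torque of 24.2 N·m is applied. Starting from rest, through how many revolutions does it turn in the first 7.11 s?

I = ½MR² = (1/2)(2.55)(0.604)² = 0.4651 kg·m².
α = τ/I = 24.2/0.4651 = 52.03 rad/s².
θ = ½αt² = ½(52.03)(7.11)² = 1315 rad.
Revolutions = θ/(2π) = 209.3.

≈ 209 revolutions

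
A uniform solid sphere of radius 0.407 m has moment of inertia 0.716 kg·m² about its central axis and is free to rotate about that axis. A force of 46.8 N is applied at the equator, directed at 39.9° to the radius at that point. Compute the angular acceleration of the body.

α ≈ 17.1 rad/s²

Only the tangential component produces torque: τ = F R sinθ = (46.8)(0.407) sin 39.9° = 12.22 N·m.
Newton's second law for rotation, τ = Iα, gives α = τ/I = 12.22/0.7160 = 17.06 rad/s².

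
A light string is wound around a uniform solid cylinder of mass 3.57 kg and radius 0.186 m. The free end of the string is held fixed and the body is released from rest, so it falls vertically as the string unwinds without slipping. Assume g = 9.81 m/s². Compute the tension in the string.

Translation: Mg − T = Ma. Rotation about the center: TR = Iα with I = ½MR².
With a = αR: T = (I/R²)a = (1/2)M a, so Mg = (1 + 0.5000)Ma.
a = g/(1 + 0.5000) = 9.81/1.500 = 6.540 m/s².
T = 0.5000·M·a = (0.5000)(3.57)(6.540) = 11.67 N.

T ≈ 11.7 N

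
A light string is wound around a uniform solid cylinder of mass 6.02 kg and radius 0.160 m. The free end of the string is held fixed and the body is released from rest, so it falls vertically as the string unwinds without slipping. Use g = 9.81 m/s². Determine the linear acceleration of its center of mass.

a ≈ 6.54 m/s²

Translation: Mg − T = Ma. Rotation about the center: TR = Iα with I = ½MR².
With a = αR: T = (I/R²)a = (1/2)M a, so Mg = (1 + 0.5000)Ma.
a = g/(1 + 0.5000) = 9.81/1.500 = 6.540 m/s².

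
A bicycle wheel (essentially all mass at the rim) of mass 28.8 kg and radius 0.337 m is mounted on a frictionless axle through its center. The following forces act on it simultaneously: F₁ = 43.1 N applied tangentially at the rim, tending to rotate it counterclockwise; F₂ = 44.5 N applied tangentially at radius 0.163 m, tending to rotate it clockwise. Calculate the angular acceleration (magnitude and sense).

α ≈ 2.22 rad/s², counterclockwise

I = MR² = (28.8)(0.337)² = 3.271 kg·m².
Taking counterclockwise as positive: τ₁ = +(43.1)(0.337) = +14.52 N·m; τ₂ = −(44.5)(0.163) = −7.253 N·m.
Net torque τ = 7.271 N·m.
α = τ/I = 7.271/3.271 = 2.223 rad/s².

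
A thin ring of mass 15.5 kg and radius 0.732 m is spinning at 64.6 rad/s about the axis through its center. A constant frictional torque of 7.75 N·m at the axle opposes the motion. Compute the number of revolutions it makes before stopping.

≈ 356 revolutions

I = MR² = (15.5)(0.732)² = 8.305 kg·m².
The net torque has magnitude 7.75 N·m, opposing ω.
|α| = τ/I = 7.750/8.305 = 0.9331 rad/s² (deceleration).
ω² = ω₀² − 2|α|θ with ω = 0 ⇒ θ = ω₀²/(2|α|) = 2236 rad = 355.9 rev.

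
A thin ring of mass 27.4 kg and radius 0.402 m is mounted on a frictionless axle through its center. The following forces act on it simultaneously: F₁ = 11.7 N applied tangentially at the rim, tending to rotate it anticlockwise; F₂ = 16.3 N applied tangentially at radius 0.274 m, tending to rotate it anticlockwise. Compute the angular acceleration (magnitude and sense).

α ≈ 2.07 rad/s², anticlockwise

I = MR² = (27.4)(0.402)² = 4.428 kg·m².
Taking anticlockwise as positive: τ₁ = +(11.7)(0.402) = +4.703 N·m; τ₂ = +(16.3)(0.274) = +4.466 N·m.
Net torque τ = 9.170 N·m.
α = τ/I = 9.170/4.428 = 2.071 rad/s².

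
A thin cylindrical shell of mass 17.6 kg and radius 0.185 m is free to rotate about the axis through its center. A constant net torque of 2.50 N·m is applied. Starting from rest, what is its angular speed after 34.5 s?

I = MR² = (17.6)(0.185)² = 0.6024 kg·m².
α = τ/I = 2.50/0.6024 = 4.150 rad/s².
ω = ω₀ + αt = 0 + (4.150)(34.5) = 143.2 rad/s.

ω ≈ 143 rad/s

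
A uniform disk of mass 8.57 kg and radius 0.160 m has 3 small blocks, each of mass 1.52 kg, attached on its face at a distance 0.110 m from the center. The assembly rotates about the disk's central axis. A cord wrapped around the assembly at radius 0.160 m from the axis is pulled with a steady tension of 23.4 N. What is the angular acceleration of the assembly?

α ≈ 22.7 rad/s²

I_disk = ½MR² = ½(8.57)(0.160)² = 0.1097 kg·m².
I_blocks = 3·m·r² = 3(1.52)(0.110)² = 0.05518 kg·m².
Total I = 0.1649 kg·m².
τ = F r = (23.4)(0.160) = 3.744 N·m.
α = τ/I = 3.744/0.1649 = 22.71 rad/s².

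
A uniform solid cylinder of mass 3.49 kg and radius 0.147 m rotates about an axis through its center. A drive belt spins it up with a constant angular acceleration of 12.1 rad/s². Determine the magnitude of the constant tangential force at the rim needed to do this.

F ≈ 3.10 N

I = ½MR² = (1/2)(3.49)(0.147)² = 0.03771 kg·m².
The required torque is τ = Iα = (0.03771)(12.10) = 0.4563 N·m.
A tangential force at the rim gives τ = FR, so F = τ/R = 0.4563/0.147 = 3.104 N.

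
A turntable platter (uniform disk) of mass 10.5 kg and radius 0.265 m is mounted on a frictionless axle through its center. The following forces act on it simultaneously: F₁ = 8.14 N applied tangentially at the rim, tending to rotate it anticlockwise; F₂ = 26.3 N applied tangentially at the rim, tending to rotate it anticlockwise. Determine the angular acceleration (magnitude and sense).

I = ½MR² = (1/2)(10.5)(0.265)² = 0.3687 kg·m².
Taking anticlockwise as positive: τ₁ = +(8.14)(0.265) = +2.157 N·m; τ₂ = +(26.3)(0.265) = +6.970 N·m.
Net torque τ = 9.127 N·m.
α = τ/I = 9.127/0.3687 = 24.75 rad/s².

α ≈ 24.8 rad/s², anticlockwise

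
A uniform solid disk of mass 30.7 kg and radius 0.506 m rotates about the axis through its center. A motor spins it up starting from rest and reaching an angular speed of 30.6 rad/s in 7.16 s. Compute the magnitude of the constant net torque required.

τ ≈ 16.8 N·m

I = ½MR² = (1/2)(30.7)(0.506)² = 3.930 kg·m².
α = Δω/Δt = (30.6 − 0)/7.16 = 4.274 rad/s².
τ = Iα = (3.930)(4.274) = 16.80 N·m.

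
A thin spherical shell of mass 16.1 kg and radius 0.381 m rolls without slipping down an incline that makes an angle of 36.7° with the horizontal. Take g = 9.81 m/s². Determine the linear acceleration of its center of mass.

a ≈ 3.52 m/s²

Translation along the incline: Mg sinθ − f = Ma.
Rotation about the center: fR = Iα with I = (2/3)MR². No-slip gives a = αR, so f = (I/R²)a = (2/3)M a.
Substituting: Mg sinθ = (1 + 0.6667)Ma, so a = g sinθ/(1 + 0.6667) = (9.81) sin 36.7° / 1.667 = 3.518 m/s².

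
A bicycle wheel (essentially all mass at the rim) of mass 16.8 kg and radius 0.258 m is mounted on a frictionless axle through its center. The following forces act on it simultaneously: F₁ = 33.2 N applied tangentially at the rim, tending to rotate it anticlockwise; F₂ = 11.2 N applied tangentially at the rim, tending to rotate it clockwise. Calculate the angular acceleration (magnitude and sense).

α ≈ 5.08 rad/s², anticlockwise

I = MR² = (16.8)(0.258)² = 1.118 kg·m².
Taking anticlockwise as positive: τ₁ = +(33.2)(0.258) = +8.566 N·m; τ₂ = −(11.2)(0.258) = −2.890 N·m.
Net torque τ = 5.676 N·m.
α = τ/I = 5.676/1.118 = 5.076 rad/s².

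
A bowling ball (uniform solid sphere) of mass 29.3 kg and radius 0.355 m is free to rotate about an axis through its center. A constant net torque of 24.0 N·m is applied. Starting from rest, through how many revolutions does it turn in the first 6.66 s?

≈ 57.4 revolutions

I = (2/5)MR² = (2/5)(29.3)(0.355)² = 1.477 kg·m².
α = τ/I = 24.0/1.477 = 16.25 rad/s².
θ = ½αt² = ½(16.25)(6.66)² = 360.4 rad.
Revolutions = θ/(2π) = 57.35.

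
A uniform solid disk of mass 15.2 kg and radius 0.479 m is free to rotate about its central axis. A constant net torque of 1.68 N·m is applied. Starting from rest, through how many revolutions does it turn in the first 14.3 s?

≈ 15.7 revolutions

I = ½MR² = (1/2)(15.2)(0.479)² = 1.744 kg·m².
α = τ/I = 1.68/1.744 = 0.9634 rad/s².
θ = ½αt² = ½(0.9634)(14.3)² = 98.51 rad.
Revolutions = θ/(2π) = 15.68.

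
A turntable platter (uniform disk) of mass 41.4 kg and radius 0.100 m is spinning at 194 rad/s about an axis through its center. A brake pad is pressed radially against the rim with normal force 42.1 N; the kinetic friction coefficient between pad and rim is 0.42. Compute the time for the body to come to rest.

I = ½MR² = (1/2)(41.4)(0.100)² = 0.2070 kg·m².
Friction force f = μN = (0.42)(42.1) = 17.68 N at the rim; torque magnitude τ = fR = 1.768 N·m, opposing ω.
|α| = τ/I = 1.768/0.2070 = 8.542 rad/s² (deceleration).
0 = ω₀ − |α|t ⇒ t = ω₀/|α| = 194/8.542 = 22.71 s.

t ≈ 22.7 s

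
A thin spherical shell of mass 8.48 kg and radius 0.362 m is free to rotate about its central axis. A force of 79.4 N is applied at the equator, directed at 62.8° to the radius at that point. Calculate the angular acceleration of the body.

I = (2/3)MR² = (2/3)(8.48)(0.362)² = 0.7408 kg·m².
Only the tangential component produces torque: τ = F R sinθ = (79.4)(0.362) sin 62.8° = 25.56 N·m.
From τ = Iα: α = 25.56/0.7408 = 34.51 rad/s².

α ≈ 34.5 rad/s²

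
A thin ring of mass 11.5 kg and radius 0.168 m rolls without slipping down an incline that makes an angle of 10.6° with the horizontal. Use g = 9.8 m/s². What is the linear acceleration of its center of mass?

Translation along the incline: Mg sinθ − f = Ma.
Rotation about the center: fR = Iα with I = MR². No-slip gives a = αR, so f = (I/R²)a = M a.
Substituting: Mg sinθ = (1 + 1.000)Ma, so a = g sinθ/(1 + 1.000) = (9.8) sin 10.6° / 2.000 = 0.9014 m/s².

a ≈ 0.901 m/s²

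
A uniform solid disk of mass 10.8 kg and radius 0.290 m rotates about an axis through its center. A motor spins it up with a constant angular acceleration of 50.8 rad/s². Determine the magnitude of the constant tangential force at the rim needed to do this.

F ≈ 79.6 N

I = ½MR² = (1/2)(10.8)(0.290)² = 0.4541 kg·m².
The required torque is τ = Iα = (0.4541)(50.80) = 23.07 N·m.
A tangential force at the rim gives τ = FR, so F = τ/R = 23.07/0.290 = 79.55 N.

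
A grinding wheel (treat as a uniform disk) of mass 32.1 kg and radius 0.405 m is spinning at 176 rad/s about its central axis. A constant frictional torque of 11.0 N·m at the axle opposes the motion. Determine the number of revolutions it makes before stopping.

≈ 590 revolutions

I = ½MR² = (1/2)(32.1)(0.405)² = 2.633 kg·m².
The net torque has magnitude 11.0 N·m, opposing ω.
|α| = τ/I = 11.00/2.633 = 4.178 rad/s² (deceleration).
ω² = ω₀² − 2|α|θ with ω = 0 ⇒ θ = ω₀²/(2|α|) = 3707 rad = 589.9 rev.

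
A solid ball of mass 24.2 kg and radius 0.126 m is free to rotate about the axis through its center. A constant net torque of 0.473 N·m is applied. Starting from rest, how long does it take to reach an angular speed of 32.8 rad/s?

t ≈ 10.7 s

I = (2/5)MR² = (2/5)(24.2)(0.126)² = 0.1537 kg·m².
α = τ/I = 0.473/0.1537 = 3.078 rad/s².
ω = αt ⇒ t = ω/α = 32.8/3.078 = 10.66 s.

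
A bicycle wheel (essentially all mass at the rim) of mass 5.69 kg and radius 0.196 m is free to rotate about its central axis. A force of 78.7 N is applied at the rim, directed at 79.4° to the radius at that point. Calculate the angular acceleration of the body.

I = MR² = (5.69)(0.196)² = 0.2186 kg·m².
Only the tangential component produces torque: τ = F R sinθ = (78.7)(0.196) sin 79.4° = 15.16 N·m.
From τ = Iα: α = 15.16/0.2186 = 69.36 rad/s².

α ≈ 69.4 rad/s²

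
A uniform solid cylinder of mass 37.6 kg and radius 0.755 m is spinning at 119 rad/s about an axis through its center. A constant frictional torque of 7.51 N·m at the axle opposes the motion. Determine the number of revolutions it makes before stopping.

I = ½MR² = (1/2)(37.6)(0.755)² = 10.72 kg·m².
The net torque has magnitude 7.51 N·m, opposing ω.
|α| = τ/I = 7.510/10.72 = 0.7008 rad/s² (deceleration).
ω² = ω₀² − 2|α|θ with ω = 0 ⇒ θ = ω₀²/(2|α|) = 10100 rad = 1608 rev.

≈ 1610 revolutions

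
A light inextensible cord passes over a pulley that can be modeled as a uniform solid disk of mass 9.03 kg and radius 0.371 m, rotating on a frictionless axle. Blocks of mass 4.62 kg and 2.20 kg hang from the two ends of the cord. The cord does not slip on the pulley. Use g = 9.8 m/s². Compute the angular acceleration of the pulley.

α ≈ 5.64 rad/s²

I = ½MR² = (1/2)(9.03)(0.371)² = 0.6214 kg·m².
Heavier block: m₁g − T₁ = m₁a. Lighter block: T₂ − m₂g = m₂a.
Pulley: (T₁ − T₂)R = Iα = I(a/R), so T₁ − T₂ = (I/R²)a = (1/2)M_p a = 4.515·a.
Adding the three: (m₁ − m₂)g = (m₁ + m₂ + 4.515)a, so a = (4.62 − 2.20)(9.8)/(4.62 + 2.20 + 4.515) = 2.092 m/s².
α = a/R = 2.092/0.371 = 5.640 rad/s².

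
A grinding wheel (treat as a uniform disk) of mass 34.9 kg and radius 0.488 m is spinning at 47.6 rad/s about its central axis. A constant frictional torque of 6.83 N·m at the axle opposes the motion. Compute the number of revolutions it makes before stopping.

≈ 110 revolutions

I = ½MR² = (1/2)(34.9)(0.488)² = 4.156 kg·m².
The net torque has magnitude 6.83 N·m, opposing ω.
|α| = τ/I = 6.830/4.156 = 1.644 rad/s² (deceleration).
ω² = ω₀² − 2|α|θ with ω = 0 ⇒ θ = ω₀²/(2|α|) = 689.3 rad = 109.7 rev.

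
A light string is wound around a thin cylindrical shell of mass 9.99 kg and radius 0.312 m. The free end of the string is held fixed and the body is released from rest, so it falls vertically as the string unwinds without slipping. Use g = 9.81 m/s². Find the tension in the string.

T ≈ 49.0 N

Translation: Mg − T = Ma. Rotation about the center: TR = Iα with I = MR².
With a = αR: T = (I/R²)a = M a, so Mg = (1 + 1.000)Ma.
a = g/(1 + 1.000) = 9.81/2.000 = 4.905 m/s².
T = 1.000·M·a = (1.000)(9.99)(4.905) = 49.00 N.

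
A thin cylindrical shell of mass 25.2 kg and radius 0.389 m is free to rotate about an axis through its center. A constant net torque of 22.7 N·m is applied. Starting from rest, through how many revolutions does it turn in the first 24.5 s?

≈ 284 revolutions

I = MR² = (25.2)(0.389)² = 3.813 kg·m².
α = τ/I = 22.7/3.813 = 5.953 rad/s².
θ = ½αt² = ½(5.953)(24.5)² = 1787 rad.
Revolutions = θ/(2π) = 284.3.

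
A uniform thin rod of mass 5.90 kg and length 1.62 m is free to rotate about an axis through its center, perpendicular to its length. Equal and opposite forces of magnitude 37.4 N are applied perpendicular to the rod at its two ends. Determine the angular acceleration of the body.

I = (1/12)ML² = (1/12)(5.90)(1.62)² = 1.290 kg·m².
The couple gives τ = F·(L/2) + F·(L/2) = F L = (37.4)(1.62) = 60.59 N·m.
Newton's second law for rotation, τ = Iα, gives α = τ/I = 60.59/1.290 = 46.96 rad/s².

α ≈ 47.0 rad/s²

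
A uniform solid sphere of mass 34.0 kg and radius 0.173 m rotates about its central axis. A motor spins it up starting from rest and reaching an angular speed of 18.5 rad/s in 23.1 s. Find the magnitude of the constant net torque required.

τ ≈ 0.326 N·m

I = (2/5)MR² = (2/5)(34.0)(0.173)² = 0.4070 kg·m².
α = Δω/Δt = (18.5 − 0)/23.1 = 0.8009 rad/s².
τ = Iα = (0.4070)(0.8009) = 0.3260 N·m.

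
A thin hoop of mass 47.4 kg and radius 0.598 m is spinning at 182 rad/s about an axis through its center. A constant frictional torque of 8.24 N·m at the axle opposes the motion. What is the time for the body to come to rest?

I = MR² = (47.4)(0.598)² = 16.95 kg·m².
The net torque has magnitude 8.24 N·m, opposing ω.
|α| = τ/I = 8.240/16.95 = 0.4861 rad/s² (deceleration).
0 = ω₀ − |α|t ⇒ t = ω₀/|α| = 182/0.4861 = 374.4 s.

t ≈ 374 s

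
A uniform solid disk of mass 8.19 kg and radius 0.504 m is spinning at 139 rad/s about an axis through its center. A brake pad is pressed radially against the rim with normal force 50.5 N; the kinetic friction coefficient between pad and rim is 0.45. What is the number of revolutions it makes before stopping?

I = ½MR² = (1/2)(8.19)(0.504)² = 1.040 kg·m².
Friction force f = μN = (0.45)(50.5) = 22.73 N at the rim; torque magnitude τ = fR = 11.45 N·m, opposing ω.
|α| = τ/I = 11.45/1.040 = 11.01 rad/s² (deceleration).
ω² = ω₀² − 2|α|θ with ω = 0 ⇒ θ = ω₀²/(2|α|) = 877.4 rad = 139.6 rev.

≈ 140 revolutions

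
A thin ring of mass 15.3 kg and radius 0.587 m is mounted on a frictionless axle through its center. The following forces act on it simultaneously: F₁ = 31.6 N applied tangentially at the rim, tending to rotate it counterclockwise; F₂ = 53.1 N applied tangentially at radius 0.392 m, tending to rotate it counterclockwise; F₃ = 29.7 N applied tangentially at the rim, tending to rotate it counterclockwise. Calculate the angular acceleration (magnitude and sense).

α ≈ 10.8 rad/s², counterclockwise

I = MR² = (15.3)(0.587)² = 5.272 kg·m².
Taking counterclockwise as positive: τ₁ = +(31.6)(0.587) = +18.55 N·m; τ₂ = +(53.1)(0.392) = +20.82 N·m; τ₃ = +(29.7)(0.587) = +17.43 N·m.
Net torque τ = 56.80 N·m.
α = τ/I = 56.80/5.272 = 10.77 rad/s².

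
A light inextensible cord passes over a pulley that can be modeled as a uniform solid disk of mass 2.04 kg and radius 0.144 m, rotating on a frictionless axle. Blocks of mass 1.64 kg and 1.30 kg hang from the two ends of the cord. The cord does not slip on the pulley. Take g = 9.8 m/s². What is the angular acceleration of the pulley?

α ≈ 5.84 rad/s²

I = ½MR² = (1/2)(2.04)(0.144)² = 0.02115 kg·m².
Heavier block: m₁g − T₁ = m₁a. Lighter block: T₂ − m₂g = m₂a.
Pulley: (T₁ − T₂)R = Iα = I(a/R), so T₁ − T₂ = (I/R²)a = (1/2)M_p a = 1.020·a.
Adding the three: (m₁ − m₂)g = (m₁ + m₂ + 1.020)a, so a = (1.64 − 1.30)(9.8)/(1.64 + 1.30 + 1.020) = 0.8414 m/s².
α = a/R = 0.8414/0.144 = 5.843 rad/s².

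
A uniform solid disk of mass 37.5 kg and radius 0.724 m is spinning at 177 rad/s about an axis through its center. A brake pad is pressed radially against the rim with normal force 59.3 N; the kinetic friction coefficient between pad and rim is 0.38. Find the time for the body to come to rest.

t ≈ 107 s

I = ½MR² = (1/2)(37.5)(0.724)² = 9.828 kg·m².
Friction force f = μN = (0.38)(59.3) = 22.53 N at the rim; torque magnitude τ = fR = 16.31 N·m, opposing ω.
|α| = τ/I = 16.31/9.828 = 1.660 rad/s² (deceleration).
0 = ω₀ − |α|t ⇒ t = ω₀/|α| = 177/1.660 = 106.6 s.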